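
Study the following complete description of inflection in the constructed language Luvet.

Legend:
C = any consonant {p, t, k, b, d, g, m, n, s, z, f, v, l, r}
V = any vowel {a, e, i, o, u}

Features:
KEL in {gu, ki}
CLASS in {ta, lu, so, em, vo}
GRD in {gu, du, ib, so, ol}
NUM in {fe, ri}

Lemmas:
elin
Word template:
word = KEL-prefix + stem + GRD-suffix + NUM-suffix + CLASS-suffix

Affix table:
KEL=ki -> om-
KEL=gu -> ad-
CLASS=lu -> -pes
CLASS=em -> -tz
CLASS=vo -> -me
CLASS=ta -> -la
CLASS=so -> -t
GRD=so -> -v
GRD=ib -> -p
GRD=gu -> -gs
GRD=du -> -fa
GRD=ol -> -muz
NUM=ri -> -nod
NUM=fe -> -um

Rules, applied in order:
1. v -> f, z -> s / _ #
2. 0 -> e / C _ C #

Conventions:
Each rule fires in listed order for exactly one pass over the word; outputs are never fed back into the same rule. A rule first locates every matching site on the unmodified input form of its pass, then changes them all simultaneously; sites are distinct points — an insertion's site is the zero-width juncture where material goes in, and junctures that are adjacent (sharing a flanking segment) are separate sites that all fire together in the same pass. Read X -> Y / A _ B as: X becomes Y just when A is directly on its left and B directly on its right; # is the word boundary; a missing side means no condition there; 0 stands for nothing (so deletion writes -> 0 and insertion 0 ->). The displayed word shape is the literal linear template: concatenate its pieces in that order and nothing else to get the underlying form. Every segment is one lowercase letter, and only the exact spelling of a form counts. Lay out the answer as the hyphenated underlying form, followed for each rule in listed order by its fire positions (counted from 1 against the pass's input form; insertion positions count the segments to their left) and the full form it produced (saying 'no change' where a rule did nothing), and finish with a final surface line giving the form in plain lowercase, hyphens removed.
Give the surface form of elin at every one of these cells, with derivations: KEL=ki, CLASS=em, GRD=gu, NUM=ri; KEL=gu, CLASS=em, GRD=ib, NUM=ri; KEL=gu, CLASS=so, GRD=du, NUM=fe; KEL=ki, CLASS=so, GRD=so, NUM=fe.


cell KEL=ki, CLASS=em, GRD=gu, NUM=ri:
underlying: om-elin-gs-nod-tz
1. v -> f, z -> s / _ #: fires at position(s) 13: omelingsnodts
2. 0 -> e / C _ C #: inserts after position(s) 12: omelingsnodtes
surface: omelingsnodtes

cell KEL=gu, CLASS=em, GRD=ib, NUM=ri:
underlying: ad-elin-p-nod-tz
1. v -> f, z -> s / _ #: fires at position(s) 12: adelinpnodts
2. 0 -> e / C _ C #: inserts after position(s) 11: adelinpnodtes
surface: adelinpnodtes

cell KEL=gu, CLASS=so, GRD=du, NUM=fe:
underlying: ad-elin-fa-um-t
1. v -> f, z -> s / _ #: no change
2. 0 -> e / C _ C #: inserts after position(s) 10: adelinfaumet
surface: adelinfaumet

cell KEL=ki, CLASS=so, GRD=so, NUM=fe:
underlying: om-elin-v-um-t
1. v -> f, z -> s / _ #: no change
2. 0 -> e / C _ C #: inserts after position(s) 9: omelinvumet
surface: omelinvumet


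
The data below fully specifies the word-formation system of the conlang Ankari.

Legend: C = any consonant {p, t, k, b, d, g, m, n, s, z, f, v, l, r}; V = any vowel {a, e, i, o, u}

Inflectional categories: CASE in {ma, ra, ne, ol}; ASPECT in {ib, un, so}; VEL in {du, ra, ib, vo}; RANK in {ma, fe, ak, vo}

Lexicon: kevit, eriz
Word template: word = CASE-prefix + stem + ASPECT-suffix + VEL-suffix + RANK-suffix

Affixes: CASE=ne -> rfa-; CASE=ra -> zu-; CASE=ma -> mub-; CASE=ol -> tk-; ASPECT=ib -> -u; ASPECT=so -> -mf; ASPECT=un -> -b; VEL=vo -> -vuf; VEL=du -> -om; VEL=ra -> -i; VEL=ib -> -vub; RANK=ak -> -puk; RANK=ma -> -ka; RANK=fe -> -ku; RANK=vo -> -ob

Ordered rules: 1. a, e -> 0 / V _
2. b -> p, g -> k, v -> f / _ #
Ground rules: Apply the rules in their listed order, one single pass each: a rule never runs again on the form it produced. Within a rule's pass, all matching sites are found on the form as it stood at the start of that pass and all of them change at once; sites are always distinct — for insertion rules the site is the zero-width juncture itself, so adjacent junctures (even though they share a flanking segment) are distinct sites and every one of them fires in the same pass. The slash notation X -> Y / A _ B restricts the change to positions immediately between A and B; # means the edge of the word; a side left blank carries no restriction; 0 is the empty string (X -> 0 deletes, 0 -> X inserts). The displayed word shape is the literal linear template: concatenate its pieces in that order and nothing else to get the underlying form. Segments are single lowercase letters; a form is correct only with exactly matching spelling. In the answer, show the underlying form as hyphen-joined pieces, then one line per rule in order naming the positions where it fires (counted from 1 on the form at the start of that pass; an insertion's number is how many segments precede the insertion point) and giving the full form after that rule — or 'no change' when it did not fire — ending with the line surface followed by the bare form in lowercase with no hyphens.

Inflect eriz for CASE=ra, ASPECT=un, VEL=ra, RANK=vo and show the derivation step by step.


underlying: zu-eriz-b-i-ob
1. a, e -> 0 / V _: fires at position(s) 3: zurizbiob
2. b -> p, g -> k, v -> f / _ #: fires at position(s) 9: zurizbiop
surface: zurizbiop


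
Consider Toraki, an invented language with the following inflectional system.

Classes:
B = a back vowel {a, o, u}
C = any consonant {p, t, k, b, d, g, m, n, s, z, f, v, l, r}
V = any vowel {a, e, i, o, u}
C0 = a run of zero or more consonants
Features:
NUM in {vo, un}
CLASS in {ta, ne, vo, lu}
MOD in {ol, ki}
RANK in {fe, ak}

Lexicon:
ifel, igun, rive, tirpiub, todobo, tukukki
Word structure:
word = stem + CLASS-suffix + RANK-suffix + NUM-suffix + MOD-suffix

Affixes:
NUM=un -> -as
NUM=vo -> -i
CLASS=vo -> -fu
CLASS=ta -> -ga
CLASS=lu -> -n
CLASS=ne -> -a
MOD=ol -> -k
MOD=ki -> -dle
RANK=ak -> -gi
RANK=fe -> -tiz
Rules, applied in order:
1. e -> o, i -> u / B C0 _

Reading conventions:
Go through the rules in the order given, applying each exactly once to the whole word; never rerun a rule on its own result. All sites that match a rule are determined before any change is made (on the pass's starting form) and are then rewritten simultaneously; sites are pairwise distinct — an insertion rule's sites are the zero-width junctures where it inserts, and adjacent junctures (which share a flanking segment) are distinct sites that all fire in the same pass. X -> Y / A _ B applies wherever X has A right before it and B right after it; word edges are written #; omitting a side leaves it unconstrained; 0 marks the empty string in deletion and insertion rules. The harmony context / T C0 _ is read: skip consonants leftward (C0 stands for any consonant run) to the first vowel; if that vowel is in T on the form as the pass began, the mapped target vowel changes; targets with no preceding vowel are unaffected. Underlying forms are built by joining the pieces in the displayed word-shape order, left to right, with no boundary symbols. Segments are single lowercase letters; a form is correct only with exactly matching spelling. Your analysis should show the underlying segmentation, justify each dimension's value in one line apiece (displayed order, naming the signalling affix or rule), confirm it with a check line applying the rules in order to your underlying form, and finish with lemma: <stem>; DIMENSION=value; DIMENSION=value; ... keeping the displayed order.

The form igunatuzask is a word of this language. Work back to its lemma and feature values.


underlying: igun-a-tiz-as-k
NUM=un - signalled by the affix -as
CLASS=ne - signalled by the affix -a
MOD=ol - signalled by the affix -k
RANK=fe - signalled by the affix -tiz
check: igunatizask -> igunatuzask
lemma: igun; NUM=un; CLASS=ne; MOD=ol; RANK=fe


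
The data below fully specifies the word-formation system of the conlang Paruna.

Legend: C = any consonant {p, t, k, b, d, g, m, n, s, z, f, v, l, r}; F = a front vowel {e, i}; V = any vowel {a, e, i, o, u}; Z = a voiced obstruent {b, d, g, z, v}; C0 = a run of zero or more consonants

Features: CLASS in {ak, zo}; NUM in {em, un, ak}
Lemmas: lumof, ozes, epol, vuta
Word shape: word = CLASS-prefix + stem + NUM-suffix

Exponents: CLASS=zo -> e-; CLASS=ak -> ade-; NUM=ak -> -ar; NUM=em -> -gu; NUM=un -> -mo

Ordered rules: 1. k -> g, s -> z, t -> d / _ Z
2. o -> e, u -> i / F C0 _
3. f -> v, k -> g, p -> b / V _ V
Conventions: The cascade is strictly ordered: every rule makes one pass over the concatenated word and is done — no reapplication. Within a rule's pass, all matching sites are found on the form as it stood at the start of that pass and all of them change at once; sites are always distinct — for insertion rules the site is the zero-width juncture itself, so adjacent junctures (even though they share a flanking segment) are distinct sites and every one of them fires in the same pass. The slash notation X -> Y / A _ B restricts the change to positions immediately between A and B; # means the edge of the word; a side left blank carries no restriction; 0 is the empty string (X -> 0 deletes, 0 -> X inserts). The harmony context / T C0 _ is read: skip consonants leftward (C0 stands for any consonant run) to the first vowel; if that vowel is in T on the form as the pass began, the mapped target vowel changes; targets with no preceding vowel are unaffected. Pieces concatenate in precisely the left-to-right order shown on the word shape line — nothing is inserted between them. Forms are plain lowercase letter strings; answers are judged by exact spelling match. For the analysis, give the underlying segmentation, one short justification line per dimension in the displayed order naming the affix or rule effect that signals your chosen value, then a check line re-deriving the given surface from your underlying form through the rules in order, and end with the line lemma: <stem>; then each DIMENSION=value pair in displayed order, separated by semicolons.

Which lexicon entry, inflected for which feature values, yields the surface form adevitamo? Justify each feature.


underlying: ade-vuta-mo
CLASS=ak - signalled by the affix ade-
NUM=un - signalled by the affix -mo
check: adevutamo -> adevutamo -> adevitamo -> adevitamo
lemma: vuta; CLASS=ak; NUM=un


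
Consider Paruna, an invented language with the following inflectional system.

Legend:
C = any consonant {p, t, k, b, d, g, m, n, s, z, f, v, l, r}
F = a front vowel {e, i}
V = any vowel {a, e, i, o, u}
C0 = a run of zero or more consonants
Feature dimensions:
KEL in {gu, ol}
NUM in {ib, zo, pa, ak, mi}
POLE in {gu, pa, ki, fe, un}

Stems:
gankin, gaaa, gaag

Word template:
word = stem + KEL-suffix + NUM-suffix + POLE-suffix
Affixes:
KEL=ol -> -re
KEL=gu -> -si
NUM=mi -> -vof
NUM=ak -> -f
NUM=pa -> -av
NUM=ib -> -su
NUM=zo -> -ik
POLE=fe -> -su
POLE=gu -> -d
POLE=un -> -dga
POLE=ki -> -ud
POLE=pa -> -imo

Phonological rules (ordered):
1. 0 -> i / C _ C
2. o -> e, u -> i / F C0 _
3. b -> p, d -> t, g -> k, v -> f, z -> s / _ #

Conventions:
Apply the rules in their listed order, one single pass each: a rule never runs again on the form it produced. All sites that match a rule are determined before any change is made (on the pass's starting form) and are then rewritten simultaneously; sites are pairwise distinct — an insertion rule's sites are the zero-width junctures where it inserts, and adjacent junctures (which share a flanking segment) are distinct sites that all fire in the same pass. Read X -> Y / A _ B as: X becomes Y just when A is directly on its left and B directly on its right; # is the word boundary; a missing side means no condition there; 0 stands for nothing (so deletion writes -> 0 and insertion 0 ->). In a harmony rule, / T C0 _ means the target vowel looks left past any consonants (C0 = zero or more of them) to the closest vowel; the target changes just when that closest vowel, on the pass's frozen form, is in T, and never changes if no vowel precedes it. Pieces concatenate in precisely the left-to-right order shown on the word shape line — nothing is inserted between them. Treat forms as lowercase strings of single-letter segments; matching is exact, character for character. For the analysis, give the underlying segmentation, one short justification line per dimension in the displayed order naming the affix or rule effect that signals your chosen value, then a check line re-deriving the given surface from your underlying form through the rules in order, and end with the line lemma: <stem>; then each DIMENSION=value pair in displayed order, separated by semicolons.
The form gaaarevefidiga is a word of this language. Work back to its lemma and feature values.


underlying: gaaa-re-vof-dga
KEL=ol - signalled by the affix -re
NUM=mi - signalled by the affix -vof
POLE=un - signalled by the affix -dga
check: gaaarevofdga -> gaaarevofidiga -> gaaarevefidiga -> gaaarevefidiga
lemma: gaaa; KEL=ol; NUM=mi; POLE=un


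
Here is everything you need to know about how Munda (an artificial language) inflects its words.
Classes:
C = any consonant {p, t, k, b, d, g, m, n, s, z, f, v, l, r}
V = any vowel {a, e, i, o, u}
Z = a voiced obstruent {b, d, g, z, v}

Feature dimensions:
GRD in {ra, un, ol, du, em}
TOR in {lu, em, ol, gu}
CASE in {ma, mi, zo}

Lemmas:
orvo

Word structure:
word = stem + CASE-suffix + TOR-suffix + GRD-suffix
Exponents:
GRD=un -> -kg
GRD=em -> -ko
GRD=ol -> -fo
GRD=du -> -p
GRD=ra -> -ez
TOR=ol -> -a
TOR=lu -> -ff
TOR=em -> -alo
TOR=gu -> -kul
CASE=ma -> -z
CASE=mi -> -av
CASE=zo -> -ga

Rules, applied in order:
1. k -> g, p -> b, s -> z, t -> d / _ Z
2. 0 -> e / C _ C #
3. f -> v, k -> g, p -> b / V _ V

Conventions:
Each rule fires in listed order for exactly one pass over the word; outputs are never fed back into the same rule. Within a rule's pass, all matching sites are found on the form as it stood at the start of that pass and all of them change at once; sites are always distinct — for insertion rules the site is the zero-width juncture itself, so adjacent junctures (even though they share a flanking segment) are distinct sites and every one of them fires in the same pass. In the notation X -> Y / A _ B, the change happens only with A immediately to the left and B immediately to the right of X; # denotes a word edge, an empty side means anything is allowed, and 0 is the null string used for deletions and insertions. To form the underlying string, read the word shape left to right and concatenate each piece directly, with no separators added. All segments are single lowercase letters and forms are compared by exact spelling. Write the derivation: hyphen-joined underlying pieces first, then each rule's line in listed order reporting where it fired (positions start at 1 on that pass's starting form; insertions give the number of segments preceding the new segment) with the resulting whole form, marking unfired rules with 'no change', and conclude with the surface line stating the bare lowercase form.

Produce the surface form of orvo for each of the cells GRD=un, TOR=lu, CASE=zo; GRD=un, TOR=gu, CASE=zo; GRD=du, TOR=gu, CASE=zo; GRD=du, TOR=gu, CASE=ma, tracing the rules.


cell GRD=un, TOR=lu, CASE=zo:
underlying: orvo-ga-ff-kg
1. k -> g, p -> b, s -> z, t -> d / _ Z: fires at position(s) 9: orvogaffgg
2. 0 -> e / C _ C #: inserts after position(s) 9: orvogaffgeg
3. f -> v, k -> g, p -> b / V _ V: no change
surface: orvogaffgeg

cell GRD=un, TOR=gu, CASE=zo:
underlying: orvo-ga-kul-kg
1. k -> g, p -> b, s -> z, t -> d / _ Z: fires at position(s) 10: orvogakulgg
2. 0 -> e / C _ C #: inserts after position(s) 10: orvogakulgeg
3. f -> v, k -> g, p -> b / V _ V: fires at position(s) 7: orvogagulgeg
surface: orvogagulgeg

cell GRD=du, TOR=gu, CASE=zo:
underlying: orvo-ga-kul-p
1. k -> g, p -> b, s -> z, t -> d / _ Z: no change
2. 0 -> e / C _ C #: inserts after position(s) 9: orvogakulep
3. f -> v, k -> g, p -> b / V _ V: fires at position(s) 7: orvogagulep
surface: orvogagulep

cell GRD=du, TOR=gu, CASE=ma:
underlying: orvo-z-kul-p
1. k -> g, p -> b, s -> z, t -> d / _ Z: no change
2. 0 -> e / C _ C #: inserts after position(s) 8: orvozkulep
3. f -> v, k -> g, p -> b / V _ V: no change
surface: orvozkulep


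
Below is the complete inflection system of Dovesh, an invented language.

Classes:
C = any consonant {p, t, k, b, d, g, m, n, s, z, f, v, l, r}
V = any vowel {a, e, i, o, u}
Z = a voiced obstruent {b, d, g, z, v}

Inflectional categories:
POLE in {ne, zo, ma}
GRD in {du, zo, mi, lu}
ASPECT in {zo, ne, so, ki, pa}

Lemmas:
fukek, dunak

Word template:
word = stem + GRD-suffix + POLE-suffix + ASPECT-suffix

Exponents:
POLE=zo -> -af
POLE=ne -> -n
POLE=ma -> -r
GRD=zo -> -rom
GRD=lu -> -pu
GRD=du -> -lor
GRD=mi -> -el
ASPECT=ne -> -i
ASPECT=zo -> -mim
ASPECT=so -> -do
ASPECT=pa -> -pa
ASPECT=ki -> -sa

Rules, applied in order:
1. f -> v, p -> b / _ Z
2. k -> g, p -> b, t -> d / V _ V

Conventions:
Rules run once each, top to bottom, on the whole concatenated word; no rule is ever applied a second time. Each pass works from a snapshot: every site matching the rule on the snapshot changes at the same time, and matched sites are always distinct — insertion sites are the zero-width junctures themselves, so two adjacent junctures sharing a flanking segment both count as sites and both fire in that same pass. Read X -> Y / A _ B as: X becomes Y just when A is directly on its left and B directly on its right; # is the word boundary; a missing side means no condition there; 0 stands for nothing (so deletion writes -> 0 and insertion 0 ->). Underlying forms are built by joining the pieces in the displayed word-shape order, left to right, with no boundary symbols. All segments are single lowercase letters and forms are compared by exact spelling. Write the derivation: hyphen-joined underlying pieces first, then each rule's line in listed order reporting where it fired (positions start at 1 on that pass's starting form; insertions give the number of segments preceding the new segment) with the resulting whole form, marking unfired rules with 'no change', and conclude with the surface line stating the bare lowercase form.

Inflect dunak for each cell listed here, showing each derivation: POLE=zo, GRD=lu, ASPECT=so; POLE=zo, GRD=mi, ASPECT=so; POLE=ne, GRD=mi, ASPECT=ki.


cell POLE=zo, GRD=lu, ASPECT=so:
underlying: dunak-pu-af-do
1. f -> v, p -> b / _ Z: fires at position(s) 9: dunakpuavdo
2. k -> g, p -> b, t -> d / V _ V: no change
surface: dunakpuavdo

cell POLE=zo, GRD=mi, ASPECT=so:
underlying: dunak-el-af-do
1. f -> v, p -> b / _ Z: fires at position(s) 9: dunakelavdo
2. k -> g, p -> b, t -> d / V _ V: fires at position(s) 5: dunagelavdo
surface: dunagelavdo

cell POLE=ne, GRD=mi, ASPECT=ki:
underlying: dunak-el-n-sa
1. f -> v, p -> b / _ Z: no change
2. k -> g, p -> b, t -> d / V _ V: fires at position(s) 5: dunagelnsa
surface: dunagelnsa


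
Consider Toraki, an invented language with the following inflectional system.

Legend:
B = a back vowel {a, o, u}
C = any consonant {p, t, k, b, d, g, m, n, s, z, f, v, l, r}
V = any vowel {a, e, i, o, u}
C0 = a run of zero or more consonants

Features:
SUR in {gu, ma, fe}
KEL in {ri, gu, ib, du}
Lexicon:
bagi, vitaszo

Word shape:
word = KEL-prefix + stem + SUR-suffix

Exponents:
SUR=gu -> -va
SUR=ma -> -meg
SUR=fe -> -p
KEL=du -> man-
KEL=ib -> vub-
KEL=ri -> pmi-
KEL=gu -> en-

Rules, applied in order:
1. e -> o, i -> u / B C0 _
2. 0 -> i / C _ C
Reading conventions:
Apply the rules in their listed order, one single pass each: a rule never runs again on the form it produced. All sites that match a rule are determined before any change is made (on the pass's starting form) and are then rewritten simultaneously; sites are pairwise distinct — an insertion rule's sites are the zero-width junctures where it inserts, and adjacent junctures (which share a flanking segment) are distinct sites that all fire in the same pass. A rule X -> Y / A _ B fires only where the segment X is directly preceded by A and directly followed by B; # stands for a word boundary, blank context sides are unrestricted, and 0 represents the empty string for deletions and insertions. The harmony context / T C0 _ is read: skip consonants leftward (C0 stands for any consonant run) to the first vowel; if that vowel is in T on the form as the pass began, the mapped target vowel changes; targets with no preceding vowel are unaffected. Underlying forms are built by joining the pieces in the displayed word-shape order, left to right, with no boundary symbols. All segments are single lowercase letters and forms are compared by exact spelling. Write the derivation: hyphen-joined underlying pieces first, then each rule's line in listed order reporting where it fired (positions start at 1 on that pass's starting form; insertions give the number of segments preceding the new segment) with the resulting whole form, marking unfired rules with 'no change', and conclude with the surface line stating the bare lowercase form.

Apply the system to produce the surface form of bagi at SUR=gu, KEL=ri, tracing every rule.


underlying: pmi-bagi-va
1. e -> o, i -> u / B C0 _: fires at position(s) 7: pmibaguva
2. 0 -> i / C _ C: inserts after position(s) 1: pimibaguva
surface: pimibaguva


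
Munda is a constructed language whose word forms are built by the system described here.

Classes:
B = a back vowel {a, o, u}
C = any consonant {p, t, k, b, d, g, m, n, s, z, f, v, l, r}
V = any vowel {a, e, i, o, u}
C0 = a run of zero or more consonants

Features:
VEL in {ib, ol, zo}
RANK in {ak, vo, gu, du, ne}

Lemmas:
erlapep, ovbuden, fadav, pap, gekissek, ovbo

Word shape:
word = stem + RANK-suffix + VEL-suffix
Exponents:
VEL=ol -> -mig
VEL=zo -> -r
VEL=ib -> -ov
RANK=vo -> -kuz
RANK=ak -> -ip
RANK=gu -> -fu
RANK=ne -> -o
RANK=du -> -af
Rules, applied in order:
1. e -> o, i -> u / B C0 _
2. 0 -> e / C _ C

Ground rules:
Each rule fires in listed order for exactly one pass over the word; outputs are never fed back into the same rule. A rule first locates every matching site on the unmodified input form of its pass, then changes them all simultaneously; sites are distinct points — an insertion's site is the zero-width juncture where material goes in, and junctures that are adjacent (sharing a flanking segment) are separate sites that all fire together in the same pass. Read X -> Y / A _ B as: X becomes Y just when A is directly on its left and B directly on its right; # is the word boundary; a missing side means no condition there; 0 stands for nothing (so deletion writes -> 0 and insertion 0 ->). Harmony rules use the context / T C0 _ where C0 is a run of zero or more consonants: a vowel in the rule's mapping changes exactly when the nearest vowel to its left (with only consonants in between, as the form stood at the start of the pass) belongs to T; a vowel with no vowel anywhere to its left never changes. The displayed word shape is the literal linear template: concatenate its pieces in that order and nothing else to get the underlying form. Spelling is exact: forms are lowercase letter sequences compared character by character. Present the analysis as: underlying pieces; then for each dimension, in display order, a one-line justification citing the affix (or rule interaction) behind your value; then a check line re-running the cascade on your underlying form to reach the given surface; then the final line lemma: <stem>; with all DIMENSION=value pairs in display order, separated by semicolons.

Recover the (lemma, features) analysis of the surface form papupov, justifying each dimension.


underlying: pap-ip-ov
VEL=ib - signalled by the affix -ov
RANK=ak - signalled by the affix -ip
check: papipov -> papupov -> papupov
lemma: pap; VEL=ib; RANK=ak


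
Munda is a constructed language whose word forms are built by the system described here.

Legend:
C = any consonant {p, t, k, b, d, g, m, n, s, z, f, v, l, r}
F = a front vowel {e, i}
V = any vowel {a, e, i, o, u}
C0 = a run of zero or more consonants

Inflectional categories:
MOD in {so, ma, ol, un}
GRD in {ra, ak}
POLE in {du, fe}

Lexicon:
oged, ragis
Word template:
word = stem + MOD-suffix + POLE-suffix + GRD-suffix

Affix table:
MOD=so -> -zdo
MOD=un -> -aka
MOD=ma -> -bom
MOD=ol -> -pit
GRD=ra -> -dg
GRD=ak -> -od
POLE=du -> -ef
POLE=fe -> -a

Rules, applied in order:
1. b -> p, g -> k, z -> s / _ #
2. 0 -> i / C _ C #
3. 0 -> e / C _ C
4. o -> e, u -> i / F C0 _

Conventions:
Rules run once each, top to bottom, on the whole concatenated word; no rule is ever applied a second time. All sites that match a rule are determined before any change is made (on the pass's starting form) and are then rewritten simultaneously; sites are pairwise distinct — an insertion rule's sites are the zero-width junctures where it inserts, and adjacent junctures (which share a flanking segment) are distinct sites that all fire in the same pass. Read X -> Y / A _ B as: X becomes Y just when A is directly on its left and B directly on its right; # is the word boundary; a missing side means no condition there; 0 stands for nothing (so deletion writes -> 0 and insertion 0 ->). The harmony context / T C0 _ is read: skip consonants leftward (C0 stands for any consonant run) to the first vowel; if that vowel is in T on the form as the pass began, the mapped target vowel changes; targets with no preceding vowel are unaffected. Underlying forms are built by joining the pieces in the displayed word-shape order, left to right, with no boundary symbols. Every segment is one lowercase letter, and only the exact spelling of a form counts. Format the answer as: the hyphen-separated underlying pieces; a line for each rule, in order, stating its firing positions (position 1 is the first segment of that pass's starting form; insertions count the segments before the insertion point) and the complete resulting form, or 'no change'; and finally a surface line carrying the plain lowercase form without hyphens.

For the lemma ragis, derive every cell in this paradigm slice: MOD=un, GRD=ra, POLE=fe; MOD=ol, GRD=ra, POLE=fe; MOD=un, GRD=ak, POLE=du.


cell MOD=un, GRD=ra, POLE=fe:
underlying: ragis-aka-a-dg
1. b -> p, g -> k, z -> s / _ #: fires at position(s) 11: ragisakaadk
2. 0 -> i / C _ C #: inserts after position(s) 10: ragisakaadik
3. 0 -> e / C _ C: no change
4. o -> e, u -> i / F C0 _: no change
surface: ragisakaadik

cell MOD=ol, GRD=ra, POLE=fe:
underlying: ragis-pit-a-dg
1. b -> p, g -> k, z -> s / _ #: fires at position(s) 11: ragispitadk
2. 0 -> i / C _ C #: inserts after position(s) 10: ragispitadik
3. 0 -> e / C _ C: inserts after position(s) 5: ragisepitadik
4. o -> e, u -> i / F C0 _: no change
surface: ragisepitadik

cell MOD=un, GRD=ak, POLE=du:
underlying: ragis-aka-ef-od
1. b -> p, g -> k, z -> s / _ #: no change
2. 0 -> i / C _ C #: no change
3. 0 -> e / C _ C: no change
4. o -> e, u -> i / F C0 _: fires at position(s) 11: ragisakaefed
surface: ragisakaefed


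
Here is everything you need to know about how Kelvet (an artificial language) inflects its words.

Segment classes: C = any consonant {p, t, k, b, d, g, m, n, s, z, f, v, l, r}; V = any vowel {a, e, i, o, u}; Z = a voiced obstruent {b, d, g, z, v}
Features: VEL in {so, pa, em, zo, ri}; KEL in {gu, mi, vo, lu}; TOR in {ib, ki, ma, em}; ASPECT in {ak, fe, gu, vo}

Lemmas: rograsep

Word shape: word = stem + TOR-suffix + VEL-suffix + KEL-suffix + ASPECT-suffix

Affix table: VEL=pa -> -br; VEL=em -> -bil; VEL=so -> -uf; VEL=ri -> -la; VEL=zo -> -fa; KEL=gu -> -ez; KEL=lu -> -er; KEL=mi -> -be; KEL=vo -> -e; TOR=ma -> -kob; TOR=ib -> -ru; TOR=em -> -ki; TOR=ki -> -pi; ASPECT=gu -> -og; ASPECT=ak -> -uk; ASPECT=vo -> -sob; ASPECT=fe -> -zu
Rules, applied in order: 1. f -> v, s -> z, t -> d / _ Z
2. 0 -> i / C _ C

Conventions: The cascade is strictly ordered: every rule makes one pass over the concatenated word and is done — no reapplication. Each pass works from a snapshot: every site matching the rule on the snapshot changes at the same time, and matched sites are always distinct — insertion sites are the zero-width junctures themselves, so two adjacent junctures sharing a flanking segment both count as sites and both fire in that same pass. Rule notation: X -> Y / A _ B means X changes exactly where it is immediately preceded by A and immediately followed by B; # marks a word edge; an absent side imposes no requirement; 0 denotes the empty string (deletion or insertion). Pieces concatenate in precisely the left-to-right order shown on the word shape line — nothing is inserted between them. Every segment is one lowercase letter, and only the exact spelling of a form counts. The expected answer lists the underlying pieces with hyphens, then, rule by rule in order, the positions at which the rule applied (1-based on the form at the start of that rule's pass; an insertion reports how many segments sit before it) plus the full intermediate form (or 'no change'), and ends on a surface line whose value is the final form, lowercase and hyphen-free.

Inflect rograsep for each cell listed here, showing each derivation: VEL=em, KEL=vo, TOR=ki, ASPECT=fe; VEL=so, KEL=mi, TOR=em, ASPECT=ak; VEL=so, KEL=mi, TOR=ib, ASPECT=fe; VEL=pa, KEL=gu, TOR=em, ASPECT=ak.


cell VEL=em, KEL=vo, TOR=ki, ASPECT=fe:
underlying: rograsep-pi-bil-e-zu
1. f -> v, s -> z, t -> d / _ Z: no change
2. 0 -> i / C _ C: inserts after position(s) 3, 8: rogirasepipibilezu
surface: rogirasepipibilezu

cell VEL=so, KEL=mi, TOR=em, ASPECT=ak:
underlying: rograsep-ki-uf-be-uk
1. f -> v, s -> z, t -> d / _ Z: fires at position(s) 12: rograsepkiuvbeuk
2. 0 -> i / C _ C: inserts after position(s) 3, 8, 12: rogirasepikiuvibeuk
surface: rogirasepikiuvibeuk

cell VEL=so, KEL=mi, TOR=ib, ASPECT=fe:
underlying: rograsep-ru-uf-be-zu
1. f -> v, s -> z, t -> d / _ Z: fires at position(s) 12: rograsepruuvbezu
2. 0 -> i / C _ C: inserts after position(s) 3, 8, 12: rogirasepiruuvibezu
surface: rogirasepiruuvibezu

cell VEL=pa, KEL=gu, TOR=em, ASPECT=ak:
underlying: rograsep-ki-br-ez-uk
1. f -> v, s -> z, t -> d / _ Z: no change
2. 0 -> i / C _ C: inserts after position(s) 3, 8, 11: rogirasepikibirezuk
surface: rogirasepikibirezuk


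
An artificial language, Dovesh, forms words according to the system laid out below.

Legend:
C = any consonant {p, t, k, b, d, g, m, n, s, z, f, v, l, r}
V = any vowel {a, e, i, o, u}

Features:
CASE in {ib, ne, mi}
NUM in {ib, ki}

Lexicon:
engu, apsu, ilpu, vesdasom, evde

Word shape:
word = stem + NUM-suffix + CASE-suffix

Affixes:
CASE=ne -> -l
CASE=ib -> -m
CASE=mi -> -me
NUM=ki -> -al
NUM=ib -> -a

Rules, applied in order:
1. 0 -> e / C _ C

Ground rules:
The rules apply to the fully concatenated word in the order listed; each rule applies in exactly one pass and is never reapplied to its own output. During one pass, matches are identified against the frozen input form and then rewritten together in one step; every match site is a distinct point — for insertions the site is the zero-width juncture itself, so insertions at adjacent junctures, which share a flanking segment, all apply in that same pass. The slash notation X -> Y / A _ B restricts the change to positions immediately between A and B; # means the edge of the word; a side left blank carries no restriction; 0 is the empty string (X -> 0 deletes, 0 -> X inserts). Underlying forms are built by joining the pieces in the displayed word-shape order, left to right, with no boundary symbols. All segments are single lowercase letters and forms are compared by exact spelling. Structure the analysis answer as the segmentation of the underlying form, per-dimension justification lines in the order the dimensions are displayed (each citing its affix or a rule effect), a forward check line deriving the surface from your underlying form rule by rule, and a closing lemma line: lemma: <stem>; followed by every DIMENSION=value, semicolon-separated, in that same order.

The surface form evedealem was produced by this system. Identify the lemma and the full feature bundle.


underlying: evde-al-m
CASE=ib - signalled by the affix -m
NUM=ki - signalled by the affix -al
check: evdealm -> evedealem
lemma: evde; CASE=ib; NUM=ki


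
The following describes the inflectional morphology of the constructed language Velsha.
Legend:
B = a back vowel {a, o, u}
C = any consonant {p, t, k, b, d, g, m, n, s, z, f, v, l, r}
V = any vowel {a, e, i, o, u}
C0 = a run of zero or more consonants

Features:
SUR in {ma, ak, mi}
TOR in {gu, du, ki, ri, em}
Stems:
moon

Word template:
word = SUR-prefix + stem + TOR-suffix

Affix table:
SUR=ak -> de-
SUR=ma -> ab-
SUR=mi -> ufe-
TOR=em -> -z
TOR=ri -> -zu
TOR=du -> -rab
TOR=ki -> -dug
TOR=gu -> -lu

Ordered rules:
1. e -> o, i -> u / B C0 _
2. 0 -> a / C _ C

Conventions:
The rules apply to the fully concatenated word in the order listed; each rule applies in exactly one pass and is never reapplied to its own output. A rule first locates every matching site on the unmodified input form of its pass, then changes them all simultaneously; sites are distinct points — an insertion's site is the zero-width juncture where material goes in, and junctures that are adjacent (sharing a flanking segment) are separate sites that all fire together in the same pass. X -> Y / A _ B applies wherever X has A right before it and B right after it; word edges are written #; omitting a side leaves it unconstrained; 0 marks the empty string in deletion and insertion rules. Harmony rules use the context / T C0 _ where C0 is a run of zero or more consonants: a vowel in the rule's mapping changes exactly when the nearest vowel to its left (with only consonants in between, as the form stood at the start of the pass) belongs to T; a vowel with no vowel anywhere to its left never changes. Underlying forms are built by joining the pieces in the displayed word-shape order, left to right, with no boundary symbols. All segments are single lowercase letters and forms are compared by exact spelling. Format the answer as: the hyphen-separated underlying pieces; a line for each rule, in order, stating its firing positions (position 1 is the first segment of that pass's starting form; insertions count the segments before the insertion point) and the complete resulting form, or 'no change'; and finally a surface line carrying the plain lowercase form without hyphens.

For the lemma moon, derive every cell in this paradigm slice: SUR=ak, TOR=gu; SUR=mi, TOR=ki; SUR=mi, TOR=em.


cell SUR=ak, TOR=gu:
underlying: de-moon-lu
1. e -> o, i -> u / B C0 _: no change
2. 0 -> a / C _ C: inserts after position(s) 6: demoonalu
surface: demoonalu

cell SUR=mi, TOR=ki:
underlying: ufe-moon-dug
1. e -> o, i -> u / B C0 _: fires at position(s) 3: ufomoondug
2. 0 -> a / C _ C: inserts after position(s) 7: ufomoonadug
surface: ufomoonadug

cell SUR=mi, TOR=em:
underlying: ufe-moon-z
1. e -> o, i -> u / B C0 _: fires at position(s) 3: ufomoonz
2. 0 -> a / C _ C: inserts after position(s) 7: ufomoonaz
surface: ufomoonaz


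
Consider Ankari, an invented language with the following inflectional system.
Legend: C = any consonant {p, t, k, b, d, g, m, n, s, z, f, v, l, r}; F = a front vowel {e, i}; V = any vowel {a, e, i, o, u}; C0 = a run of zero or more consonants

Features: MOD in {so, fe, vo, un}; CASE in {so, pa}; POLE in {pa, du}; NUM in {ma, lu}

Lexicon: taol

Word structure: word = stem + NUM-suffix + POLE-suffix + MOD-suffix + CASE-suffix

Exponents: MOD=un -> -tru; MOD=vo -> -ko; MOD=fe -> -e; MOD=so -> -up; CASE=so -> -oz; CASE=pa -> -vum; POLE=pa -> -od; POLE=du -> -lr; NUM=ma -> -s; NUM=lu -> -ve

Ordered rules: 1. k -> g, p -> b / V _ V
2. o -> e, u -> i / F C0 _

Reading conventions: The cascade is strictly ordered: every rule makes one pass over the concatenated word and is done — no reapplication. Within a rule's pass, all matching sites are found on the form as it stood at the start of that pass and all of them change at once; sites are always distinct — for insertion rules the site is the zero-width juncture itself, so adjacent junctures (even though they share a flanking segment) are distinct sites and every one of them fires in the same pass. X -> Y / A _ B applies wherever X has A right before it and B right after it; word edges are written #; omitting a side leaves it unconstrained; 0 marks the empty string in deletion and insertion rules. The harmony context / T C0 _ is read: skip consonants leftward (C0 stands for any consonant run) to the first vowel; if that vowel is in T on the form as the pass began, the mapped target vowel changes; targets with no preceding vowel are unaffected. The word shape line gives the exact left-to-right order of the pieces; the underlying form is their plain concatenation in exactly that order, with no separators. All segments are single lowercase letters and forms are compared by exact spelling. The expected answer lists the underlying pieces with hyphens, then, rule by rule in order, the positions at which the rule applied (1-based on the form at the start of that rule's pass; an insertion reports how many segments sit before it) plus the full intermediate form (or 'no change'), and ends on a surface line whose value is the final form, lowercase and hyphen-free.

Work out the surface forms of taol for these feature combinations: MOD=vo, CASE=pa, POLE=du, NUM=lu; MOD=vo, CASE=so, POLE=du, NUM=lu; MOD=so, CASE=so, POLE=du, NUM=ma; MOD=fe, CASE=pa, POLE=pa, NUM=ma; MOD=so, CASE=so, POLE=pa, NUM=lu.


cell MOD=vo, CASE=pa, POLE=du, NUM=lu:
underlying: taol-ve-lr-ko-vum
1. k -> g, p -> b / V _ V: no change
2. o -> e, u -> i / F C0 _: fires at position(s) 10: taolvelrkevum
surface: taolvelrkevum

cell MOD=vo, CASE=so, POLE=du, NUM=lu:
underlying: taol-ve-lr-ko-oz
1. k -> g, p -> b / V _ V: no change
2. o -> e, u -> i / F C0 _: fires at position(s) 10: taolvelrkeoz
surface: taolvelrkeoz

cell MOD=so, CASE=so, POLE=du, NUM=ma:
underlying: taol-s-lr-up-oz
1. k -> g, p -> b / V _ V: fires at position(s) 9: taolslruboz
2. o -> e, u -> i / F C0 _: no change
surface: taolslruboz

cell MOD=fe, CASE=pa, POLE=pa, NUM=ma:
underlying: taol-s-od-e-vum
1. k -> g, p -> b / V _ V: no change
2. o -> e, u -> i / F C0 _: fires at position(s) 10: taolsodevim
surface: taolsodevim

cell MOD=so, CASE=so, POLE=pa, NUM=lu:
underlying: taol-ve-od-up-oz
1. k -> g, p -> b / V _ V: fires at position(s) 10: taolveoduboz
2. o -> e, u -> i / F C0 _: fires at position(s) 7: taolveeduboz
surface: taolveeduboz


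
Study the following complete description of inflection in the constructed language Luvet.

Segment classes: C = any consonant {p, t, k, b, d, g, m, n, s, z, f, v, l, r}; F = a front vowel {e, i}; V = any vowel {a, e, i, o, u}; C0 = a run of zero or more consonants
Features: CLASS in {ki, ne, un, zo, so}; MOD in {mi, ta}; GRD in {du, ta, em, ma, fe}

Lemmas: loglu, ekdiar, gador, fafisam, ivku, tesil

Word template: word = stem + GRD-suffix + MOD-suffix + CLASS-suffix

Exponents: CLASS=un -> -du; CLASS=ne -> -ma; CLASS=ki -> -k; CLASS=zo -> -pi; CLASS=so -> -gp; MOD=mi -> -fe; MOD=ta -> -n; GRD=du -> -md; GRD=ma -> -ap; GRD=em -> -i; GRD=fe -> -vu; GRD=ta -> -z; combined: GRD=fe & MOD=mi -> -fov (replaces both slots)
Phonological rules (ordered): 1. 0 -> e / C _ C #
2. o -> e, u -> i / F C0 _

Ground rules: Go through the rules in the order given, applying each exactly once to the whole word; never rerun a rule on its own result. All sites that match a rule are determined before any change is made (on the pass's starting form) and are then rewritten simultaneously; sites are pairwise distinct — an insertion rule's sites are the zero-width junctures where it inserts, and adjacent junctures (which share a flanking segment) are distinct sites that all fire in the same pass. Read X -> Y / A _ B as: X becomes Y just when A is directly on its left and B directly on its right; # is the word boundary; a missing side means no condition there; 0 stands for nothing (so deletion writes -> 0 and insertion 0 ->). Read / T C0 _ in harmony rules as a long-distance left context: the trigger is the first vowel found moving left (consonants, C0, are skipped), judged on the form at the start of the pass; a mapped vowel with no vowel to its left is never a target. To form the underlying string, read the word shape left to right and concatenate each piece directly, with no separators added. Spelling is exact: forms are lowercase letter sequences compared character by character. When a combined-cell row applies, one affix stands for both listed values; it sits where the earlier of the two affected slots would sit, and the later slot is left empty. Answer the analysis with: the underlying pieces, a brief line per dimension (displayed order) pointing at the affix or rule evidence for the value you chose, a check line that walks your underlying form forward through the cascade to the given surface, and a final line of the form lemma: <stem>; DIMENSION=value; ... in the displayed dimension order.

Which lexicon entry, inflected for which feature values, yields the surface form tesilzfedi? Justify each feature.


underlying: tesil-z-fe-du
CLASS=un - signalled by the affix -du
MOD=mi - signalled by the affix -fe
GRD=ta - signalled by the affix -z
check: tesilzfedu -> tesilzfedu -> tesilzfedi
lemma: tesil; CLASS=un; MOD=mi; GRD=ta
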